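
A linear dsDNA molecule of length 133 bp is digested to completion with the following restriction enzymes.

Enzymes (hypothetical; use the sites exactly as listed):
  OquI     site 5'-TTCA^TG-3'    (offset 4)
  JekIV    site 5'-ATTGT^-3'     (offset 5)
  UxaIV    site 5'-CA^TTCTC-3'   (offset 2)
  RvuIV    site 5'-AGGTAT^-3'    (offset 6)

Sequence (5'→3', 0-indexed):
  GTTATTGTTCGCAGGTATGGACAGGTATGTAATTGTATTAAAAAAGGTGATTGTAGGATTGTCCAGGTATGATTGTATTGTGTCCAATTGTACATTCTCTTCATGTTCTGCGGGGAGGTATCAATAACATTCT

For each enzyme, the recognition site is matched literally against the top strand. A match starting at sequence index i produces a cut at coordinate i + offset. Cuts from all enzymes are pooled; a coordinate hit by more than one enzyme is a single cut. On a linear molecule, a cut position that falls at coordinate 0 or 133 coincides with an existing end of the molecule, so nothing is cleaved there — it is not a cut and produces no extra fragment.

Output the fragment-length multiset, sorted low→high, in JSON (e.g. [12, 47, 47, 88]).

[3,5,6,8,8,8,8,9,10,10,10,12,18,18]

Scan for sites:
  OquI TTCATG/4: at [99] ⇒ [103]
  JekIV ATTGT/5: at [3, 31, 49, 57, 71, 76, 86] ⇒ [8, 36, 54, 62, 76, 81, 91]
  UxaIV CATTCTC/2: at [92] ⇒ [94]
  RvuIV AGGTAT/6: at [12, 22, 64, 115] ⇒ [18, 28, 70, 121]

All cut coordinates (distinct, sorted): [8, 18, 28, 36, 54, 62, 70, 76, 81, 91, 94, 103, 121]

Fragments:
  [0,8): 8 bp
  [8,18): 10 bp
  [18,28): 10 bp
  [28,36): 8 bp
  [36,54): 18 bp
  [54,62): 8 bp
  [62,70): 8 bp
  [70,76): 6 bp
  [76,81): 5 bp
  [81,91): 10 bp
  [91,94): 3 bp
  [94,103): 9 bp
  [103,121): 18 bp
  [121,133): 12 bp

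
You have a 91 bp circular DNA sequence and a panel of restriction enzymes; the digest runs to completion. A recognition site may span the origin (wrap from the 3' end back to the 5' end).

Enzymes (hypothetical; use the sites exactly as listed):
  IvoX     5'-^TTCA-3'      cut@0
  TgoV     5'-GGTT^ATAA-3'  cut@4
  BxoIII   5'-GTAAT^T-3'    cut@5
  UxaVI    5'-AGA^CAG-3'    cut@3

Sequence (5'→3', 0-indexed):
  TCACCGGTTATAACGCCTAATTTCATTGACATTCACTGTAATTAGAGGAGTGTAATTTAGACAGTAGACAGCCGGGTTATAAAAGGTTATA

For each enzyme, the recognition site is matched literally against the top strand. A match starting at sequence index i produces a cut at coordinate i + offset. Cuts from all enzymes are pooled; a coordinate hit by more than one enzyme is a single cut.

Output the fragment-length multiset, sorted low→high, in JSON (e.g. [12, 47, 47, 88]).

Scan for sites:
  IvoX TTCA/0: at [21, 31] ⇒ [21, 31]
  TgoV GGTTATAA/4: at [5, 74] ⇒ [9, 78]
  BxoIII GTAATT/5: at [37, 51] ⇒ [42, 56]
  UxaVI AGACAG/3: at [58, 65] ⇒ [61, 68]

All cut coordinates (distinct, sorted): [9, 21, 31, 42, 56, 61, 68, 78]

Fragment lengths:
  9→21: 12 bp
  21→31: 10 bp
  31→42: 11 bp
  42→56: 14 bp
  56→61: 5 bp
  61→68: 7 bp
  68→78: 10 bp
  78→9 (wrap): 91-78+9 = 22 bp

[5,7,10,10,11,12,14,22]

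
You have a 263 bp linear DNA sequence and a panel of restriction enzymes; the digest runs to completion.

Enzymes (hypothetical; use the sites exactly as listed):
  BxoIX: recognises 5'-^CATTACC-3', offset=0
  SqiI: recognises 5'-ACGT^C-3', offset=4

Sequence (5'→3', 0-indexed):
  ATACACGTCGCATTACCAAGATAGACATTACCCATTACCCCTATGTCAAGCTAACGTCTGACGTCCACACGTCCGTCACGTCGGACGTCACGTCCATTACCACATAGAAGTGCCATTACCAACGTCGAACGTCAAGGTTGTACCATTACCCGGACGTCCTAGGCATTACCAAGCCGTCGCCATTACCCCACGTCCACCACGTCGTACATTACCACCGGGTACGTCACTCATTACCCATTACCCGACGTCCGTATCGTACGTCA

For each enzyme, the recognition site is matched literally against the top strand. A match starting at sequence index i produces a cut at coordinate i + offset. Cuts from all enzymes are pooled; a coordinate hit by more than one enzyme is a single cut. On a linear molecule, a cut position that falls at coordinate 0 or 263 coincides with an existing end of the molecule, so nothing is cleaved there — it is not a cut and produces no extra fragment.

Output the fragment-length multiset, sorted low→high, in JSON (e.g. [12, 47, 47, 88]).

[1,2,2,4,4,5,6,7,7,7,7,7,8,8,9,9,11,12,13,13,13,14,15,17,18,19,25]

Per-enzyme occurrences:
  BxoIX CATTACC/0: at [10, 25, 32, 94, 113, 143, 163, 180, 206, 228, 235] ⇒ [10, 25, 32, 94, 113, 143, 163, 180, 206, 228, 235]
  SqiI ACGTC/4: at [4, 53, 60, 68, 77, 84, 89, 121, 128, 153, 189, 198, 220, 244, 257] ⇒ [8, 57, 64, 72, 81, 88, 93, 125, 132, 157, 193, 202, 224, 248, 261]

All cut coordinates (distinct, sorted): [8, 10, 25, 32, 57, 64, 72, 81, 88, 93, 94, 113, 125, 132, 143, 157, 163, 180, 193, 202, 206, 224, 228, 235, 248, 261]

Fragment lengths:
  [0,8): 8 bp
  [8,10): 2 bp
  [10,25): 15 bp
  [25,32): 7 bp
  [32,57): 25 bp
  [57,64): 7 bp
  [64,72): 8 bp
  [72,81): 9 bp
  [81,88): 7 bp
  [88,93): 5 bp
  [93,94): 1 bp
  [94,113): 19 bp
  [113,125): 12 bp
  [125,132): 7 bp
  [132,143): 11 bp
  [143,157): 14 bp
  [157,163): 6 bp
  [163,180): 17 bp
  [180,193): 13 bp
  [193,202): 9 bp
  [202,206): 4 bp
  [206,224): 18 bp
  [224,228): 4 bp
  [228,235): 7 bp
  [235,248): 13 bp
  [248,261): 13 bp
  [261,263): 2 bp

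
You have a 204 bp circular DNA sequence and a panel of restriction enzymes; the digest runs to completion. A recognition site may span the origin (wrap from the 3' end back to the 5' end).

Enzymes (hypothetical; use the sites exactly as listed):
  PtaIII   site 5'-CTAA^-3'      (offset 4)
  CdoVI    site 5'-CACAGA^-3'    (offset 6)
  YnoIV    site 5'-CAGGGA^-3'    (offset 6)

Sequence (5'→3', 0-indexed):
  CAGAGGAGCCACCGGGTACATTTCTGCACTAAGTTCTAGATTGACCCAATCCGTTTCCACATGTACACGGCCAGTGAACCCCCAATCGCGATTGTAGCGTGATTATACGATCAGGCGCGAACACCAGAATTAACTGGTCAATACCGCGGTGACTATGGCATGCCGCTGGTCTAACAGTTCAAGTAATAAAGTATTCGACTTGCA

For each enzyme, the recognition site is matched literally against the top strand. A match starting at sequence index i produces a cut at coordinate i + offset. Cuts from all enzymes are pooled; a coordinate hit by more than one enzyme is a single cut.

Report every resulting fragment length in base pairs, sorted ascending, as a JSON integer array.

Per-enzyme occurrences:
  PtaIII (CTAA, off=4): starts [28, 170] → cuts [32, 174]
  CdoVI (CACAGA, off=6): starts [202] → cuts [4]
  YnoIV (CAGGGA, off=6): no sites

All cut coordinates (distinct, sorted): [4, 32, 174]

Fragment lengths:
  4→32: 28 bp
  32→174: 142 bp
  174→4 (wrap): 204-174+4 = 34 bp

[28,34,142]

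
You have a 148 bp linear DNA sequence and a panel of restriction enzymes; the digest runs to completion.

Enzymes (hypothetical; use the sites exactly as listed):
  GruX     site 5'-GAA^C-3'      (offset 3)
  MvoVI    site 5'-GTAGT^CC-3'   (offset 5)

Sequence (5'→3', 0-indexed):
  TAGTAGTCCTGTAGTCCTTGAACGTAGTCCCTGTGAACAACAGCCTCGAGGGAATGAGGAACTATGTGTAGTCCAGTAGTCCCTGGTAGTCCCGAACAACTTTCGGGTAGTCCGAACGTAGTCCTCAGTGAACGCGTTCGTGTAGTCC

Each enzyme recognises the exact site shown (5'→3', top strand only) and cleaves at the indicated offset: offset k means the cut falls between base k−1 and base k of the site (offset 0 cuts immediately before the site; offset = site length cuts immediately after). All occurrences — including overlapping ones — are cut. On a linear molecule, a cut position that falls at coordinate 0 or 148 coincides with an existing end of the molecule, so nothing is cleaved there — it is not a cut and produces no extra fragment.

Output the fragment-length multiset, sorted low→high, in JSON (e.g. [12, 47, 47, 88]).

[2,5,6,6,6,7,7,8,8,9,10,10,11,14,15,24]

Scan for sites:
  GruX GAAC/3: at [19, 34, 58, 93, 113, 129] ⇒ [22, 37, 61, 96, 116, 132]
  MvoVI GTAGTCC/5: at [2, 10, 23, 67, 75, 85, 106, 117, 141] ⇒ [7, 15, 28, 72, 80, 90, 111, 122, 146]

Pooled cuts: [7, 15, 22, 28, 37, 61, 72, 80, 90, 96, 111, 116, 122, 132, 146]

Fragment lengths:
  [0,7): 7 bp
  [7,15): 8 bp
  [15,22): 7 bp
  [22,28): 6 bp
  [28,37): 9 bp
  [37,61): 24 bp
  [61,72): 11 bp
  [72,80): 8 bp
  [80,90): 10 bp
  [90,96): 6 bp
  [96,111): 15 bp
  [111,116): 5 bp
  [116,122): 6 bp
  [122,132): 10 bp
  [132,146): 14 bp
  [146,148): 2 bp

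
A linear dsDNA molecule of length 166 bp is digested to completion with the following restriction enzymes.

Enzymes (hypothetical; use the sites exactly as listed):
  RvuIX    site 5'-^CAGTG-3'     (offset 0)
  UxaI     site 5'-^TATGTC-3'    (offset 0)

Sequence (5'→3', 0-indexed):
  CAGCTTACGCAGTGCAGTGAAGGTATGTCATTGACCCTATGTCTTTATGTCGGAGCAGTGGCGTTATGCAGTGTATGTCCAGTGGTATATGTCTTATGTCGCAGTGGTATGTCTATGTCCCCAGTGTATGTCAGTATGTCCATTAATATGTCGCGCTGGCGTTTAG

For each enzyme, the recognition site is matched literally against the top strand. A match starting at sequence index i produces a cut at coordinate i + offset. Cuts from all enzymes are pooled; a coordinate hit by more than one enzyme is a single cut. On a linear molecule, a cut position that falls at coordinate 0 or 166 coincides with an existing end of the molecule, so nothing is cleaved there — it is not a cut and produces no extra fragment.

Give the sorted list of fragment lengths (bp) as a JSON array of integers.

[5,5,5,6,6,6,7,7,8,8,8,8,9,9,10,12,13,14,20]

Scan for sites:
  RvuIX CAGTG/0: at [9, 14, 55, 68, 79, 101, 121] ⇒ [9, 14, 55, 68, 79, 101, 121]
  UxaI TATGTC/0: at [23, 37, 45, 73, 87, 94, 107, 113, 126, 134, 146] ⇒ [23, 37, 45, 73, 87, 94, 107, 113, 126, 134, 146]

Pooled cuts: [9, 14, 23, 37, 45, 55, 68, 73, 79, 87, 94, 101, 107, 113, 121, 126, 134, 146]

Fragments:
  [0,9): 9 bp
  [9,14): 5 bp
  [14,23): 9 bp
  [23,37): 14 bp
  [37,45): 8 bp
  [45,55): 10 bp
  [55,68): 13 bp
  [68,73): 5 bp
  [73,79): 6 bp
  [79,87): 8 bp
  [87,94): 7 bp
  [94,101): 7 bp
  [101,107): 6 bp
  [107,113): 6 bp
  [113,121): 8 bp
  [121,126): 5 bp
  [126,134): 8 bp
  [134,146): 12 bp
  [146,166): 20 bp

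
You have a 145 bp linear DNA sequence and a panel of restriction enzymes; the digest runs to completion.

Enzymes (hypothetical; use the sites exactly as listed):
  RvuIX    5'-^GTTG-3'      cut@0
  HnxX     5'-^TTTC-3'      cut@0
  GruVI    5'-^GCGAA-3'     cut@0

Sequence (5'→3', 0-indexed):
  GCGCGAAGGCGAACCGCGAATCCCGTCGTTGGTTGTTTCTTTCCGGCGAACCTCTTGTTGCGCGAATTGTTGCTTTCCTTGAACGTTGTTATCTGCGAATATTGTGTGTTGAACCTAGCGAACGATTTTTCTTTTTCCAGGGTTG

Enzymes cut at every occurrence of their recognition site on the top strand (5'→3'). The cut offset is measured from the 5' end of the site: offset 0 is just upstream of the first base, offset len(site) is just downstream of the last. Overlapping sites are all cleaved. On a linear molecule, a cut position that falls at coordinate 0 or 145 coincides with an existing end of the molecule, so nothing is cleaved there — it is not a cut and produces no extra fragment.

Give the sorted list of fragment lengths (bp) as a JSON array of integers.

[2,4,4,4,4,5,5,6,6,6,7,7,8,10,10,10,11,11,12,13]

Scan for sites:
  RvuIX (GTTG, off=0): starts [27, 31, 56, 68, 84, 107, 141] → cuts [27, 31, 56, 68, 84, 107, 141]
  HnxX (TTTC, off=0): starts [35, 39, 73, 127, 133] → cuts [35, 39, 73, 127, 133]
  GruVI (GCGAA, off=0): starts [2, 8, 15, 45, 61, 94, 117] → cuts [2, 8, 15, 45, 61, 94, 117]

Pooled cuts: [2, 8, 15, 27, 31, 35, 39, 45, 56, 61, 68, 73, 84, 94, 107, 117, 127, 133, 141]

Fragments:
  [0,2): 2 bp
  [2,8): 6 bp
  [8,15): 7 bp
  [15,27): 12 bp
  [27,31): 4 bp
  [31,35): 4 bp
  [35,39): 4 bp
  [39,45): 6 bp
  [45,56): 11 bp
  [56,61): 5 bp
  [61,68): 7 bp
  [68,73): 5 bp
  [73,84): 11 bp
  [84,94): 10 bp
  [94,107): 13 bp
  [107,117): 10 bp
  [117,127): 10 bp
  [127,133): 6 bp
  [133,141): 8 bp
  [141,145): 4 bp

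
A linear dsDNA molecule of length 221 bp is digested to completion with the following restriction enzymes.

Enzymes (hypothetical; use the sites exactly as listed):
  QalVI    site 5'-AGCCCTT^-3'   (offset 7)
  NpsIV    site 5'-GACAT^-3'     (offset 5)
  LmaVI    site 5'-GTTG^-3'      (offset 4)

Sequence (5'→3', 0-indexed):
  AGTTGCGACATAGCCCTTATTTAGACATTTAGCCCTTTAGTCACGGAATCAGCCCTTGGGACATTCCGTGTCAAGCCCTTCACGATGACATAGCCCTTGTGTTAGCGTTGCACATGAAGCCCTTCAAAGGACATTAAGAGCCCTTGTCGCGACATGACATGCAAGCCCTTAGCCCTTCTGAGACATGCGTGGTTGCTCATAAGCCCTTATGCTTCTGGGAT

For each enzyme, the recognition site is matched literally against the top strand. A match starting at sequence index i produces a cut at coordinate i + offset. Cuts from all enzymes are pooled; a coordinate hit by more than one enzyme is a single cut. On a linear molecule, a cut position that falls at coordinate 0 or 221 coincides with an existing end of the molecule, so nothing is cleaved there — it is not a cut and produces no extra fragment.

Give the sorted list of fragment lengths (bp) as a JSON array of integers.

[5,5,6,7,7,7,7,9,9,9,10,10,10,10,11,11,12,13,13,14,16,20]

Per-enzyme occurrences:
  QalVI AGCCCTT/7: at [11, 30, 50, 73, 91, 117, 138, 163, 170, 201] ⇒ [18, 37, 57, 80, 98, 124, 145, 170, 177, 208]
  NpsIV GACAT/5: at [6, 23, 59, 86, 129, 150, 155, 181] ⇒ [11, 28, 64, 91, 134, 155, 160, 186]
  LmaVI GTTG/4: at [1, 106, 191] ⇒ [5, 110, 195]

Pooled cuts: [5, 11, 18, 28, 37, 57, 64, 80, 91, 98, 110, 124, 134, 145, 155, 160, 170, 177, 186, 195, 208]

Fragments:
  [0,5): 5 bp
  [5,11): 6 bp
  [11,18): 7 bp
  [18,28): 10 bp
  [28,37): 9 bp
  [37,57): 20 bp
  [57,64): 7 bp
  [64,80): 16 bp
  [80,91): 11 bp
  [91,98): 7 bp
  [98,110): 12 bp
  [110,124): 14 bp
  [124,134): 10 bp
  [134,145): 11 bp
  [145,155): 10 bp
  [155,160): 5 bp
  [160,170): 10 bp
  [170,177): 7 bp
  [177,186): 9 bp
  [186,195): 9 bp
  [195,208): 13 bp
  [208,221): 13 bp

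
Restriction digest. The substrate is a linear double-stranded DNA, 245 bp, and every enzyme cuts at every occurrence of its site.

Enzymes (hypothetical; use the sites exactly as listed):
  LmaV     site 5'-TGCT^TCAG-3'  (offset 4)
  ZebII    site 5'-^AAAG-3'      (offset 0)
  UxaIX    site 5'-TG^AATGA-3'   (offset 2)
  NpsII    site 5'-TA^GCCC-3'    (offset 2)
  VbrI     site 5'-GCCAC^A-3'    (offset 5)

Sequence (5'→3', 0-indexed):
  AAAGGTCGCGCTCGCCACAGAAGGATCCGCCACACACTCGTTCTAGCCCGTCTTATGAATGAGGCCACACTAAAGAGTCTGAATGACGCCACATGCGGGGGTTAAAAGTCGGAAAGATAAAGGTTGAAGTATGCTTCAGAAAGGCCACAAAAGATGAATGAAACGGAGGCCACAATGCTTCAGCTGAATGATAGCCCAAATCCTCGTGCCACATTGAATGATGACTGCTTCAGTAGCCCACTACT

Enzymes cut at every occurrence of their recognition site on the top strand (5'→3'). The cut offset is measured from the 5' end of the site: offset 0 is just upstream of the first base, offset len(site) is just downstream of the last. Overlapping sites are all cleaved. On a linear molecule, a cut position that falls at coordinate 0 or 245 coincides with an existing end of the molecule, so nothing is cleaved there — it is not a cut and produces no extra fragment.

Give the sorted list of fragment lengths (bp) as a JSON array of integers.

Per-enzyme occurrences:
  LmaV TGCTTCAG/4: at [131, 175, 225] ⇒ [135, 179, 229]
  ZebII AAAG/0: at [0, 71, 104, 112, 118, 139, 149] ⇒ [71, 104, 112, 118, 139, 149] (position 0 is a terminus of the linear molecule — no cut)
  UxaIX TGAATGA/2: at [55, 79, 154, 184, 214] ⇒ [57, 81, 156, 186, 216]
  NpsII TAGCCC/2: at [43, 191, 233] ⇒ [45, 193, 235]
  VbrI GCCACA/5: at [13, 28, 63, 87, 143, 168, 207] ⇒ [18, 33, 68, 92, 148, 173, 212]

Pooled cuts: [18, 33, 45, 57, 68, 71, 81, 92, 104, 112, 118, 135, 139, 148, 149, 156, 173, 179, 186, 193, 212, 216, 229, 235]

Fragments:
  [0,18): 18 bp
  [18,33): 15 bp
  [33,45): 12 bp
  [45,57): 12 bp
  [57,68): 11 bp
  [68,71): 3 bp
  [71,81): 10 bp
  [81,92): 11 bp
  [92,104): 12 bp
  [104,112): 8 bp
  [112,118): 6 bp
  [118,135): 17 bp
  [135,139): 4 bp
  [139,148): 9 bp
  [148,149): 1 bp
  [149,156): 7 bp
  [156,173): 17 bp
  [173,179): 6 bp
  [179,186): 7 bp
  [186,193): 7 bp
  [193,212): 19 bp
  [212,216): 4 bp
  [216,229): 13 bp
  [229,235): 6 bp
  [235,245): 10 bp

[1,3,4,4,6,6,6,7,7,7,8,9,10,10,11,11,12,12,12,13,15,17,17,18,19]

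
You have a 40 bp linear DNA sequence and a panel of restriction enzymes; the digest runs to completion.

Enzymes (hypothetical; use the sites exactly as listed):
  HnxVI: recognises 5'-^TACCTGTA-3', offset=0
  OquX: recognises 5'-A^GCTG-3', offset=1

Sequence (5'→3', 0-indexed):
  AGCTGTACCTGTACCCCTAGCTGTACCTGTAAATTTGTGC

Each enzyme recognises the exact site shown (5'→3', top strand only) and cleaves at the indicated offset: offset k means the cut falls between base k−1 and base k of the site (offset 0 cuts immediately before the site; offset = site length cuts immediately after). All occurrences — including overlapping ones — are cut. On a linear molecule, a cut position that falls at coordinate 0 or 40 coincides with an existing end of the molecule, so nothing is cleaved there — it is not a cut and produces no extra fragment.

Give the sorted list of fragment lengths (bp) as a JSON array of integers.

[1,4,4,14,17]

Per-enzyme occurrences:
  HnxVI (TACCTGTA, off=0): starts [5, 23] → cuts [5, 23]
  OquX (AGCTG, off=1): starts [0, 18] → cuts [1, 19]

Pooled cuts: [1, 5, 19, 23]

Fragments:
  [0,1): 1 bp
  [1,5): 4 bp
  [5,19): 14 bp
  [19,23): 4 bp
  [23,40): 17 bp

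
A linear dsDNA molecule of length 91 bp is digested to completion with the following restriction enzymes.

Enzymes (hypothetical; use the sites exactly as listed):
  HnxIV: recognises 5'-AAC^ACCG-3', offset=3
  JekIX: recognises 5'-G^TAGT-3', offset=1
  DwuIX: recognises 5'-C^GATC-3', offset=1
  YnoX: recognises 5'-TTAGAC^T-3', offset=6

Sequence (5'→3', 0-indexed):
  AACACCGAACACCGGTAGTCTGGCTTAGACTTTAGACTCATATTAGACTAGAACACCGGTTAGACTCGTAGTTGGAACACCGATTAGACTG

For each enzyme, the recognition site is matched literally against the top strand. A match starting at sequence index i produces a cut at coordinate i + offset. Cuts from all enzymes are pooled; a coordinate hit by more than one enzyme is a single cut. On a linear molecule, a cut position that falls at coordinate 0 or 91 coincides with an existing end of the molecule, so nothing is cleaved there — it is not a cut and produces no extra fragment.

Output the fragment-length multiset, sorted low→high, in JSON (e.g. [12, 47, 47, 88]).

Per-enzyme occurrences:
  HnxIV (AACACCG, off=3): starts [0, 7, 51, 75] → cuts [3, 10, 54, 78]
  JekIX (GTAGT, off=1): starts [14, 67] → cuts [15, 68]
  DwuIX (CGATC, off=1): no sites
  YnoX (TTAGACT, off=6): starts [24, 31, 42, 59, 83] → cuts [30, 37, 48, 65, 89]

All cut coordinates (distinct, sorted): [3, 10, 15, 30, 37, 48, 54, 65, 68, 78, 89]

Fragments:
  [0,3): 3 bp
  [3,10): 7 bp
  [10,15): 5 bp
  [15,30): 15 bp
  [30,37): 7 bp
  [37,48): 11 bp
  [48,54): 6 bp
  [54,65): 11 bp
  [65,68): 3 bp
  [68,78): 10 bp
  [78,89): 11 bp
  [89,91): 2 bp

[2,3,3,5,6,7,7,10,11,11,11,15]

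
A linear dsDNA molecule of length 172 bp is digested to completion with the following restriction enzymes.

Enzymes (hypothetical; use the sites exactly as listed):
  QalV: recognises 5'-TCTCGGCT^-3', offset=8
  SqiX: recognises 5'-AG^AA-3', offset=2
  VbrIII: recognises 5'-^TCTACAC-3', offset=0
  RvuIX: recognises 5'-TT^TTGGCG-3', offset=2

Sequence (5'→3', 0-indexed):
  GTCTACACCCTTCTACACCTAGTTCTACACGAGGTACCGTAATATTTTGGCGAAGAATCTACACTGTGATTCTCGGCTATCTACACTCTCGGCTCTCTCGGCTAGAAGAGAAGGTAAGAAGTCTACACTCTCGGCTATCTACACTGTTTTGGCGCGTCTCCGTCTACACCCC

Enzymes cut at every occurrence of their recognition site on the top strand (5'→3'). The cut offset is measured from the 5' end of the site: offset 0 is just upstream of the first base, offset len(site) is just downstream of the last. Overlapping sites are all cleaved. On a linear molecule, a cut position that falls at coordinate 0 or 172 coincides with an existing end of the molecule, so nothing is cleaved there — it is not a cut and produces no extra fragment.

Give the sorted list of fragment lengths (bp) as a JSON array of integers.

Site scan:
  QalV (TCTCGGCT, off=8): starts [70, 86, 95, 128] → cuts [78, 94, 103, 136]
  SqiX (AGAA, off=2): starts [53, 103, 108, 116] → cuts [55, 105, 110, 118]
  VbrIII (TCTACAC, off=0): starts [1, 11, 23, 57, 79, 121, 137, 162] → cuts [1, 11, 23, 57, 79, 121, 137, 162]
  RvuIX (TTTTGGCG, off=2): starts [44, 146] → cuts [46, 148]

All cut coordinates (distinct, sorted): [1, 11, 23, 46, 55, 57, 78, 79, 94, 103, 105, 110, 118, 121, 136, 137, 148, 162]

Fragment lengths:
  [0,1): 1 bp
  [1,11): 10 bp
  [11,23): 12 bp
  [23,46): 23 bp
  [46,55): 9 bp
  [55,57): 2 bp
  [57,78): 21 bp
  [78,79): 1 bp
  [79,94): 15 bp
  [94,103): 9 bp
  [103,105): 2 bp
  [105,110): 5 bp
  [110,118): 8 bp
  [118,121): 3 bp
  [121,136): 15 bp
  [136,137): 1 bp
  [137,148): 11 bp
  [148,162): 14 bp
  [162,172): 10 bp

[1,1,1,2,2,3,5,8,9,9,10,10,11,12,14,15,15,21,23]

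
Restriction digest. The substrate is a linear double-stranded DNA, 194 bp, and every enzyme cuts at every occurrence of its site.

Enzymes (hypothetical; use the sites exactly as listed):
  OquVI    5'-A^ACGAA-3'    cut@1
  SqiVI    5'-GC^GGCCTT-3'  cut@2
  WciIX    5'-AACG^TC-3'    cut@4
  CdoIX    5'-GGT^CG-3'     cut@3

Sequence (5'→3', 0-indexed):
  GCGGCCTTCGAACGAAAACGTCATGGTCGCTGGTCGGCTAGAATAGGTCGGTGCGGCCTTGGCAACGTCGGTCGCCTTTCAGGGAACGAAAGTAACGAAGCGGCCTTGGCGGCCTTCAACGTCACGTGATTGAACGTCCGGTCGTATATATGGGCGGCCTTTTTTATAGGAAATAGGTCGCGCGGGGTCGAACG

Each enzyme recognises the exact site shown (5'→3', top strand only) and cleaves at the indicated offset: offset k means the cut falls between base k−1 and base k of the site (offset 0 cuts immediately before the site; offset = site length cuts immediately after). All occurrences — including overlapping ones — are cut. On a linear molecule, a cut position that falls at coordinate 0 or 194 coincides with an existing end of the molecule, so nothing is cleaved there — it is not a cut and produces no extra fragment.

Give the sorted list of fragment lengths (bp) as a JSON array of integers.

[2,5,6,6,6,7,7,7,9,9,9,9,10,11,13,13,13,14,15,23]

Per-enzyme occurrences:
  OquVI AACGAA/1: at [10, 84, 93] ⇒ [11, 85, 94]
  SqiVI GCGGCCTT/2: at [0, 52, 99, 108, 153] ⇒ [2, 54, 101, 110, 155]
  WciIX AACGTC/4: at [16, 63, 117, 132] ⇒ [20, 67, 121, 136]
  CdoIX GGTCG/3: at [24, 31, 45, 69, 139, 175, 185] ⇒ [27, 34, 48, 72, 142, 178, 188]

All cut coordinates (distinct, sorted): [2, 11, 20, 27, 34, 48, 54, 67, 72, 85, 94, 101, 110, 121, 136, 142, 155, 178, 188]

Fragments:
  [0,2): 2 bp
  [2,11): 9 bp
  [11,20): 9 bp
  [20,27): 7 bp
  [27,34): 7 bp
  [34,48): 14 bp
  [48,54): 6 bp
  [54,67): 13 bp
  [67,72): 5 bp
  [72,85): 13 bp
  [85,94): 9 bp
  [94,101): 7 bp
  [101,110): 9 bp
  [110,121): 11 bp
  [121,136): 15 bp
  [136,142): 6 bp
  [142,155): 13 bp
  [155,178): 23 bp
  [178,188): 10 bp
  [188,194): 6 bp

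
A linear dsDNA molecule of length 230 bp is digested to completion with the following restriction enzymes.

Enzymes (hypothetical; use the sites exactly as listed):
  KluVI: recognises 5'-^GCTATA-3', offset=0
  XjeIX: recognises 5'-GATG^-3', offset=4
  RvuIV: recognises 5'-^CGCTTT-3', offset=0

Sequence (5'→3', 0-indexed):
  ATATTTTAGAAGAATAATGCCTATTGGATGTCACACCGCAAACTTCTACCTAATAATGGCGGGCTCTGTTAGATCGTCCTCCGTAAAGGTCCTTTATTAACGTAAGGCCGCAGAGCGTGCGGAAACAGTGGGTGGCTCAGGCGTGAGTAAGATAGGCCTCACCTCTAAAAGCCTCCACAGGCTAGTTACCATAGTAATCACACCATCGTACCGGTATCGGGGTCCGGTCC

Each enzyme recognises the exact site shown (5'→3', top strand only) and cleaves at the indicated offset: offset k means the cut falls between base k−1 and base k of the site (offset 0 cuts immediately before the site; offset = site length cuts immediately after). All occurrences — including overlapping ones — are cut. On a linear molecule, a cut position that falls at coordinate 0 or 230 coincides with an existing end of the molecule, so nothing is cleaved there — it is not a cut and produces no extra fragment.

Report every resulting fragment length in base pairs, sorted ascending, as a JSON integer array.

Per-enzyme occurrences:
  KluVI (GCTATA, off=0): no sites
  XjeIX GATG/4: at [26] ⇒ [30]
  RvuIV (CGCTTT, off=0): no sites

Pooled cuts: [30]

Fragment lengths:
  [0,30): 30 bp
  [30,230): 200 bp

[30,200]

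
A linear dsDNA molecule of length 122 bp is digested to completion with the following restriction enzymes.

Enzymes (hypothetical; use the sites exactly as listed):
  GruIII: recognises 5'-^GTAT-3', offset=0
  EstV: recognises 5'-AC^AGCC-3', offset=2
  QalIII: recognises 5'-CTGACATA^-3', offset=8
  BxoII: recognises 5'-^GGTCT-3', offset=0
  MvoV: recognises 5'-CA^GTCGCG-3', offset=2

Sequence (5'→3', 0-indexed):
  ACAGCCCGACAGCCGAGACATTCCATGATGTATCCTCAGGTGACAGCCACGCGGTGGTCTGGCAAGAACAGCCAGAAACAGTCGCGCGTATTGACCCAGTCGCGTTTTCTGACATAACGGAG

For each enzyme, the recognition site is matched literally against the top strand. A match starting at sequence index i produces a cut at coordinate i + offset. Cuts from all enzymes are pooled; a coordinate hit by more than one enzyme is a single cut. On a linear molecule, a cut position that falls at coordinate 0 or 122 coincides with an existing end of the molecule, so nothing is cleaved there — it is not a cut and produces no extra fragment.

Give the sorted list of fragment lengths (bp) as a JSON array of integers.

[2,6,7,8,11,11,11,14,15,18,19]

Per-enzyme occurrences:
  GruIII (GTAT, off=0): starts [29, 87] → cuts [29, 87]
  EstV (ACAGCC, off=2): starts [0, 8, 42, 67] → cuts [2, 10, 44, 69]
  QalIII (CTGACATA, off=8): starts [108] → cuts [116]
  BxoII (GGTCT, off=0): starts [55] → cuts [55]
  MvoV (CAGTCGCG, off=2): starts [78, 96] → cuts [80, 98]

All cut coordinates (distinct, sorted): [2, 10, 29, 44, 55, 69, 80, 87, 98, 116]

Fragment lengths:
  [0,2): 2 bp
  [2,10): 8 bp
  [10,29): 19 bp
  [29,44): 15 bp
  [44,55): 11 bp
  [55,69): 14 bp
  [69,80): 11 bp
  [80,87): 7 bp
  [87,98): 11 bp
  [98,116): 18 bp
  [116,122): 6 bp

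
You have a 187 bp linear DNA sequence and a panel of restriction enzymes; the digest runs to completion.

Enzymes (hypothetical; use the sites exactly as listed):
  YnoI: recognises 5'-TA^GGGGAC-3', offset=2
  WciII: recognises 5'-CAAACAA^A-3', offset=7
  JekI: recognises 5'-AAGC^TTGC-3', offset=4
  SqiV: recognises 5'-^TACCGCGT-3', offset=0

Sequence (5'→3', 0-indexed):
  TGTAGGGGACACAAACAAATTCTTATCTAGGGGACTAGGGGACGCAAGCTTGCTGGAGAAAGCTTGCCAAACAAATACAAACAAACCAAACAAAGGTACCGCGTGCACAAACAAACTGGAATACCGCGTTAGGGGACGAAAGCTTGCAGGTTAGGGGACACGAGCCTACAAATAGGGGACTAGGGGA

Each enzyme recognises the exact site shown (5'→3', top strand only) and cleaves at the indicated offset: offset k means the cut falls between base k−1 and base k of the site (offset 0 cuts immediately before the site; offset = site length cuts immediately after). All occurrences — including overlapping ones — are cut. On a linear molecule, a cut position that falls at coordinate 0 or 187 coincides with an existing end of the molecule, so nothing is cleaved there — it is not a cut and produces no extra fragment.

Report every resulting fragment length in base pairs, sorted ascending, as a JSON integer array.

[3,4,7,8,9,10,10,10,11,11,12,12,13,14,14,18,21]

Scan for sites:
  YnoI TAGGGGAC/2: at [2, 27, 35, 129, 151, 172] ⇒ [4, 29, 37, 131, 153, 174]
  WciII CAAACAAA/7: at [11, 67, 77, 86, 107] ⇒ [18, 74, 84, 93, 114]
  JekI AAGCTTGC/4: at [45, 59, 139] ⇒ [49, 63, 143]
  SqiV TACCGCGT/0: at [96, 121] ⇒ [96, 121]

Pooled cuts: [4, 18, 29, 37, 49, 63, 74, 84, 93, 96, 114, 121, 131, 143, 153, 174]

Fragments:
  [0,4): 4 bp
  [4,18): 14 bp
  [18,29): 11 bp
  [29,37): 8 bp
  [37,49): 12 bp
  [49,63): 14 bp
  [63,74): 11 bp
  [74,84): 10 bp
  [84,93): 9 bp
  [93,96): 3 bp
  [96,114): 18 bp
  [114,121): 7 bp
  [121,131): 10 bp
  [131,143): 12 bp
  [143,153): 10 bp
  [153,174): 21 bp
  [174,187): 13 bp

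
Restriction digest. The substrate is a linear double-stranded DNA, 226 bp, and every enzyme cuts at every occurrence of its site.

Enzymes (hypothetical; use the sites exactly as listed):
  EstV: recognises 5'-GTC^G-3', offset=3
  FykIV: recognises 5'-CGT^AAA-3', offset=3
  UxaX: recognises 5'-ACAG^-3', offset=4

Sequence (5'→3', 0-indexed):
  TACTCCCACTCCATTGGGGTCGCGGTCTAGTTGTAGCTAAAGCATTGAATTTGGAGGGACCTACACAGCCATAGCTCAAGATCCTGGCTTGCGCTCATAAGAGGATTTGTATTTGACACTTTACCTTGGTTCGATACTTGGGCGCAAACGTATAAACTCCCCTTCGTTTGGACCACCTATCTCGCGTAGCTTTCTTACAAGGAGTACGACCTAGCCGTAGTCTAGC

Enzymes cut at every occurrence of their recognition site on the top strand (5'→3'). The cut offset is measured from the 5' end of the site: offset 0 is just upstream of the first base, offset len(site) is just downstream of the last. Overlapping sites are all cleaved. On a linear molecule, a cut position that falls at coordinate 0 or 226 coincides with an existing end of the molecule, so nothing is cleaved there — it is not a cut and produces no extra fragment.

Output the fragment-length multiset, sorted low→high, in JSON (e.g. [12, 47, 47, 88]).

Scan for sites:
  EstV GTCG/3: at [18] ⇒ [21]
  FykIV (CGTAAA, off=3): no sites
  UxaX ACAG/4: at [64] ⇒ [68]

Pooled cuts: [21, 68]

Fragment lengths:
  [0,21): 21 bp
  [21,68): 47 bp
  [68,226): 158 bp

[21,47,158]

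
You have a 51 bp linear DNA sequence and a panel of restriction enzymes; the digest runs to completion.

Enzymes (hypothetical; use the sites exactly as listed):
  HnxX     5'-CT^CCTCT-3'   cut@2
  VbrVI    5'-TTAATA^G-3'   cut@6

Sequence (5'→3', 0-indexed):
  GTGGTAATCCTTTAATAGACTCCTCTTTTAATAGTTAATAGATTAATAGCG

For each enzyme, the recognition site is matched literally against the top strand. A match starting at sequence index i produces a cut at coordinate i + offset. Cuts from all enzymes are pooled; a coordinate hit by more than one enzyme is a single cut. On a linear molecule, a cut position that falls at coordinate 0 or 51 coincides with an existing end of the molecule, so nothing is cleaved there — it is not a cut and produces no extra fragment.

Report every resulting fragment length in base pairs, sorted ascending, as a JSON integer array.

Scan for sites:
  HnxX CTCCTCT/2: at [19] ⇒ [21]
  VbrVI TTAATAG/6: at [11, 27, 34, 42] ⇒ [17, 33, 40, 48]

All cut coordinates (distinct, sorted): [17, 21, 33, 40, 48]

Fragment lengths:
  [0,17): 17 bp
  [17,21): 4 bp
  [21,33): 12 bp
  [33,40): 7 bp
  [40,48): 8 bp
  [48,51): 3 bp

[3,4,7,8,12,17]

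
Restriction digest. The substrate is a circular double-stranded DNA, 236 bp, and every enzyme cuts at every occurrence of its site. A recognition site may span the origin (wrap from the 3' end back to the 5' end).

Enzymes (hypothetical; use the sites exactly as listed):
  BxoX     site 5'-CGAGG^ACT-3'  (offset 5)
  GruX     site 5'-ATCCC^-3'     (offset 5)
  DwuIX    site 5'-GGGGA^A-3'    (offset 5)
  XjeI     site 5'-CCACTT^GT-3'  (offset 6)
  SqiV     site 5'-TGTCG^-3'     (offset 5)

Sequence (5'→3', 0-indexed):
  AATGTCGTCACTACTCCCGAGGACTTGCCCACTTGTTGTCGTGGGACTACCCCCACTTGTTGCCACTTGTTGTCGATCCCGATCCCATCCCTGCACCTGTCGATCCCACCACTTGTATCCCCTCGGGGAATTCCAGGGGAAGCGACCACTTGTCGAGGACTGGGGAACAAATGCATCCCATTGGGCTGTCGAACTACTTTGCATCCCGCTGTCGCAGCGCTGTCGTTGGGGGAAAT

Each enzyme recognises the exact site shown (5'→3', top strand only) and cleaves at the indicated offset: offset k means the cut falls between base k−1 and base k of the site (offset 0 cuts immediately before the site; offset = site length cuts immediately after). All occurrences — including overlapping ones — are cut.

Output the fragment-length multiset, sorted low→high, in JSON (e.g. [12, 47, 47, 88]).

Scan for sites:
  BxoX (CGAGGACT, off=5): starts [17, 153] → cuts [22, 158]
  GruX (ATCCC, off=5): starts [75, 81, 86, 102, 116, 174, 202] → cuts [80, 86, 91, 107, 121, 179, 207]
  DwuIX (GGGGAA, off=5): starts [124, 135, 161, 228] → cuts [129, 140, 166, 233]
  XjeI (CCACTTGT, off=6): starts [28, 52, 62, 108, 145] → cuts [34, 58, 68, 114, 151]
  SqiV (TGTCG, off=5): starts [2, 36, 70, 97, 150, 186, 209, 220] → cuts [7, 41, 75, 102, 155, 191, 214, 225]

All cut coordinates (distinct, sorted): [7, 22, 34, 41, 58, 68, 75, 80, 86, 91, 102, 107, 114, 121, 129, 140, 151, 155, 158, 166, 179, 191, 207, 214, 225, 233]

Fragments:
  7→22: 15 bp
  22→34: 12 bp
  34→41: 7 bp
  41→58: 17 bp
  58→68: 10 bp
  68→75: 7 bp
  75→80: 5 bp
  80→86: 6 bp
  86→91: 5 bp
  91→102: 11 bp
  102→107: 5 bp
  107→114: 7 bp
  114→121: 7 bp
  121→129: 8 bp
  129→140: 11 bp
  140→151: 11 bp
  151→155: 4 bp
  155→158: 3 bp
  158→166: 8 bp
  166→179: 13 bp
  179→191: 12 bp
  191→207: 16 bp
  207→214: 7 bp
  214→225: 11 bp
  225→233: 8 bp
  233→7 (wrap): 236-233+7 = 10 bp

[3,4,5,5,5,6,7,7,7,7,7,8,8,8,10,10,11,11,11,11,12,12,13,15,16,17]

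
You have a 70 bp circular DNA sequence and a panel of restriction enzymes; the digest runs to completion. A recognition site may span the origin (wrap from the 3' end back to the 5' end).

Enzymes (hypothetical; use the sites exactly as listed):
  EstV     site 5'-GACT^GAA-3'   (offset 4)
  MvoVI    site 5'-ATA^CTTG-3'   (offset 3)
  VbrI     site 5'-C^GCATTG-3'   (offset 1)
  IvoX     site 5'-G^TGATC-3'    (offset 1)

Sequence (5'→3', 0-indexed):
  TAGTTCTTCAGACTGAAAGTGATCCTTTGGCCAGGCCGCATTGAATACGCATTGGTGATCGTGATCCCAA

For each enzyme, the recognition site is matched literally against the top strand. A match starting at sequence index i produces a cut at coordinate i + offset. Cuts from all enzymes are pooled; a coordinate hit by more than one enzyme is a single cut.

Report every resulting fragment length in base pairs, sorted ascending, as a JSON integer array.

Per-enzyme occurrences:
  EstV (GACTGAA, off=4): starts [10] → cuts [14]
  MvoVI (ATACTTG, off=3): no sites
  VbrI (CGCATTG, off=1): starts [36, 47] → cuts [37, 48]
  IvoX (GTGATC, off=1): starts [18, 54, 60] → cuts [19, 55, 61]

All cut coordinates (distinct, sorted): [14, 19, 37, 48, 55, 61]

Fragments:
  14→19: 5 bp
  19→37: 18 bp
  37→48: 11 bp
  48→55: 7 bp
  55→61: 6 bp
  61→14 (wrap): 70-61+14 = 23 bp

[5,6,7,11,18,23]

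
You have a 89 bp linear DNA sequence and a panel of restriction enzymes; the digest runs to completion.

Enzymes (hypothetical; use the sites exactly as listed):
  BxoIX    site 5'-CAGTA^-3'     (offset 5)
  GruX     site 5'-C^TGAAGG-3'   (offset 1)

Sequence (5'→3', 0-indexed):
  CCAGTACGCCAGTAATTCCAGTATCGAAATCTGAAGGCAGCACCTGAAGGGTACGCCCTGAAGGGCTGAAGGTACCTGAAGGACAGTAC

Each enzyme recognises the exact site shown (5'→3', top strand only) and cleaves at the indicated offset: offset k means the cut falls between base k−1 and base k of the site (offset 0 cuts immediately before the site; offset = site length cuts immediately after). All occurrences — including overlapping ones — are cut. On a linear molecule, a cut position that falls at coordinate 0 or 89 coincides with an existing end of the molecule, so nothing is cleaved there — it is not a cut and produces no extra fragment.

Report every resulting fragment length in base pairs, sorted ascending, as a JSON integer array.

[1,6,8,8,8,9,10,12,13,14]

Per-enzyme occurrences:
  BxoIX (CAGTA, off=5): starts [1, 9, 18, 83] → cuts [6, 14, 23, 88]
  GruX (CTGAAGG, off=1): starts [30, 43, 57, 65, 75] → cuts [31, 44, 58, 66, 76]

Pooled cuts: [6, 14, 23, 31, 44, 58, 66, 76, 88]

Fragment lengths:
  [0,6): 6 bp
  [6,14): 8 bp
  [14,23): 9 bp
  [23,31): 8 bp
  [31,44): 13 bp
  [44,58): 14 bp
  [58,66): 8 bp
  [66,76): 10 bp
  [76,88): 12 bp
  [88,89): 1 bp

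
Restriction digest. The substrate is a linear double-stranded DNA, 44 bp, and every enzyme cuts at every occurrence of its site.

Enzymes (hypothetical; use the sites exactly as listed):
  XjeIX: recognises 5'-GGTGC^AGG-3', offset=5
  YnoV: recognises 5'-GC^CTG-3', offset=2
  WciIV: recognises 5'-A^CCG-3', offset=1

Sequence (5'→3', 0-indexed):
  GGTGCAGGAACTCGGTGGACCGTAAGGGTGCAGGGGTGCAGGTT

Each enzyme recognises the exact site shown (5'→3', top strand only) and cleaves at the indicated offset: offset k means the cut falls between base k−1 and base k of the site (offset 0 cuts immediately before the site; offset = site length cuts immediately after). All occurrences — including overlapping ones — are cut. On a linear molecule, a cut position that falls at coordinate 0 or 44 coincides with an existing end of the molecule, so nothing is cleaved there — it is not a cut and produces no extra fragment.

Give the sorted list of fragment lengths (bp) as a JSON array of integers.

[5,5,8,12,14]

Per-enzyme occurrences:
  XjeIX (GGTGCAGG, off=5): starts [0, 26, 34] → cuts [5, 31, 39]
  YnoV (GCCTG, off=2): no sites
  WciIV (ACCG, off=1): starts [18] → cuts [19]

Pooled cuts: [5, 19, 31, 39]

Fragments:
  [0,5): 5 bp
  [5,19): 14 bp
  [19,31): 12 bp
  [31,39): 8 bp
  [39,44): 5 bp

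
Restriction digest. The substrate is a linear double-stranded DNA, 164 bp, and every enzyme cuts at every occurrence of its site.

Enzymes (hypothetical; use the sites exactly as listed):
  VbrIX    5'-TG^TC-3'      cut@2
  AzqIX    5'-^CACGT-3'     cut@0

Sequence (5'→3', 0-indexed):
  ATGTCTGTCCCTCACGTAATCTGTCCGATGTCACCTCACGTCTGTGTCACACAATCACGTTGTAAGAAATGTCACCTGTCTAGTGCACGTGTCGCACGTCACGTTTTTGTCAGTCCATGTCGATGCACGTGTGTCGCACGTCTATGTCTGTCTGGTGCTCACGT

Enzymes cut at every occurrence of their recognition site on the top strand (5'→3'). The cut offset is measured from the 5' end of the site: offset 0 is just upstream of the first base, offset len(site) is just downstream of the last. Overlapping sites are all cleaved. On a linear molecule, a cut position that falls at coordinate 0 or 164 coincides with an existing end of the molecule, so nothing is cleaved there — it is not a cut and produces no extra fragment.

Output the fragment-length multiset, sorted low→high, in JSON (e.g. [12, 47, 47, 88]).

Per-enzyme occurrences:
  VbrIX TGTC/2: at [1, 5, 21, 28, 44, 69, 76, 89, 107, 117, 131, 144, 148] ⇒ [3, 7, 23, 30, 46, 71, 78, 91, 109, 119, 133, 146, 150]
  AzqIX CACGT/0: at [12, 36, 55, 85, 94, 99, 125, 136, 159] ⇒ [12, 36, 55, 85, 94, 99, 125, 136, 159]

All cut coordinates (distinct, sorted): [3, 7, 12, 23, 30, 36, 46, 55, 71, 78, 85, 91, 94, 99, 109, 119, 125, 133, 136, 146, 150, 159]

Fragment lengths:
  [0,3): 3 bp
  [3,7): 4 bp
  [7,12): 5 bp
  [12,23): 11 bp
  [23,30): 7 bp
  [30,36): 6 bp
  [36,46): 10 bp
  [46,55): 9 bp
  [55,71): 16 bp
  [71,78): 7 bp
  [78,85): 7 bp
  [85,91): 6 bp
  [91,94): 3 bp
  [94,99): 5 bp
  [99,109): 10 bp
  [109,119): 10 bp
  [119,125): 6 bp
  [125,133): 8 bp
  [133,136): 3 bp
  [136,146): 10 bp
  [146,150): 4 bp
  [150,159): 9 bp
  [159,164): 5 bp

[3,3,3,4,4,5,5,5,6,6,6,7,7,7,8,9,9,10,10,10,10,11,16]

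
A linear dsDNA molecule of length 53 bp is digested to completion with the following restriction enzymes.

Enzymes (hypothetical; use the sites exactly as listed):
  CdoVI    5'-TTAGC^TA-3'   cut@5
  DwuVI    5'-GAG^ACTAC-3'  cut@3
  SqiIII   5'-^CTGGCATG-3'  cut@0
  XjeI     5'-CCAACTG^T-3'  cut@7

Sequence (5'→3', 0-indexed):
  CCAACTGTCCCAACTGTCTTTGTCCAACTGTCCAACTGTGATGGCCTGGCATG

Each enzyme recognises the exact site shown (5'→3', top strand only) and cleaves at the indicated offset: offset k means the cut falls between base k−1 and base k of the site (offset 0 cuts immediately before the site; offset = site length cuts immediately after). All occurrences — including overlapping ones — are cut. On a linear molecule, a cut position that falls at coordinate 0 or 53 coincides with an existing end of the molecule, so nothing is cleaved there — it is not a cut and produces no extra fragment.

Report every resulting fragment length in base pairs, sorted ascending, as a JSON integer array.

Scan for sites:
  CdoVI (TTAGCTA, off=5): no sites
  DwuVI (GAGACTAC, off=3): no sites
  SqiIII CTGGCATG/0: at [45] ⇒ [45]
  XjeI CCAACTGT/7: at [0, 9, 23, 31] ⇒ [7, 16, 30, 38]

Pooled cuts: [7, 16, 30, 38, 45]

Fragments:
  [0,7): 7 bp
  [7,16): 9 bp
  [16,30): 14 bp
  [30,38): 8 bp
  [38,45): 7 bp
  [45,53): 8 bp

[7,7,8,8,9,14]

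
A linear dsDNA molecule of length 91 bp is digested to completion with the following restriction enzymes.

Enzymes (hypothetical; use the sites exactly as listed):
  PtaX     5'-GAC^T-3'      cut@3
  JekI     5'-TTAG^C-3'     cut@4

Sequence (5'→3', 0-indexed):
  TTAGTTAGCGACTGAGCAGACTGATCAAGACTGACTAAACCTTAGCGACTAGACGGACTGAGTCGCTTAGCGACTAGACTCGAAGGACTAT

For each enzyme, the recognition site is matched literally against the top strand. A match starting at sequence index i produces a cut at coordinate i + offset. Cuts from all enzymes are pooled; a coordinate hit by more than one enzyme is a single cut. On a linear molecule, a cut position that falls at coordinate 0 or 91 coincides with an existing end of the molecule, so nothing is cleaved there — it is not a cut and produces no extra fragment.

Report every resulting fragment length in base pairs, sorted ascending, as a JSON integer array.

Site scan:
  PtaX (GACT, off=3): starts [9, 18, 28, 32, 46, 55, 71, 76, 85] → cuts [12, 21, 31, 35, 49, 58, 74, 79, 88]
  JekI (TTAGC, off=4): starts [4, 41, 66] → cuts [8, 45, 70]

All cut coordinates (distinct, sorted): [8, 12, 21, 31, 35, 45, 49, 58, 70, 74, 79, 88]

Fragment lengths:
  [0,8): 8 bp
  [8,12): 4 bp
  [12,21): 9 bp
  [21,31): 10 bp
  [31,35): 4 bp
  [35,45): 10 bp
  [45,49): 4 bp
  [49,58): 9 bp
  [58,70): 12 bp
  [70,74): 4 bp
  [74,79): 5 bp
  [79,88): 9 bp
  [88,91): 3 bp

[3,4,4,4,4,5,8,9,9,9,10,10,12]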